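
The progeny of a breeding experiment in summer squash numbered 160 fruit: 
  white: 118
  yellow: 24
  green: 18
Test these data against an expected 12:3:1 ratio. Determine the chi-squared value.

Under the 12:3:1 hypothesis (Σ ratio = 16, N = 160):
  white: 160 × 12/16 = 120
  yellow: 160 × 3/16 = 30
  green: 160 × 1/16 = 10
χ² = Σ (O − E)² / E
  white: (118 − 120)² / 120 = 0.0333
  yellow: (24 − 30)² / 30 = 1.2000
  green: (18 − 10)² / 10 = 6.4000
χ² = 0.0333 + 1.2000 + 6.4000 = 7.6333 ≈ 7.633

7.633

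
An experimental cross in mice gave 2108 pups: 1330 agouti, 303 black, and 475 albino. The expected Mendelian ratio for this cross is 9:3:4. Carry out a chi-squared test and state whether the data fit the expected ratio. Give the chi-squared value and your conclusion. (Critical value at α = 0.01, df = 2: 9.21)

44.210; not consistent

Under the 9:3:4 hypothesis (Σ ratio = 16, N = 2108):
  agouti: 2108 × 9/16 = 1185.75
  black: 2108 × 3/16 = 395.25
  albino: 2108 × 4/16 = 527
χ² = Σ (O − E)² / E
  agouti: (1330 − 1185.75)² / 1185.75 = 17.5484
  black: (303 − 395.25)² / 395.25 = 21.5308
  albino: (475 − 527)² / 527 = 5.1309
χ² = 17.5484 + 21.5308 + 5.1309 = 44.2101 ≈ 44.210
Degrees of freedom = 3 − 1 = 2; critical value at α = 0.01 is 9.21.
Since 44.210 > 9.21, we reject the null hypothesis — the data do not fit the 9:3:4 ratio.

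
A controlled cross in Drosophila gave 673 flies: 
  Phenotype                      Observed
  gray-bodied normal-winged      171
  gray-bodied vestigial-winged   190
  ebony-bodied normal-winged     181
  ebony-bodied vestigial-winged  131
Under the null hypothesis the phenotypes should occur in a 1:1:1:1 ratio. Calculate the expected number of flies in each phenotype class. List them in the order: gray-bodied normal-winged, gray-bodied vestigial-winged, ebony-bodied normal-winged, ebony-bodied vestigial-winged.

Total ratio parts = 4. Expected numbers out of 673:
  gray-bodied normal-winged: 673 × 1/4 = 168.25
  gray-bodied vestigial-winged: 673 × 1/4 = 168.25
  ebony-bodied normal-winged: 673 × 1/4 = 168.25
  ebony-bodied vestigial-winged: 673 × 1/4 = 168.25

168.25, 168.25, 168.25, 168.25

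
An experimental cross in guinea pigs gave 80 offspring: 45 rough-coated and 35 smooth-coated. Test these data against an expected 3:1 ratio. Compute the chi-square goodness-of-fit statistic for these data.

Expected counts for N = 80 under a 3:1 ratio (total parts = 4):
  rough-coated: 80 × 3/4 = 60
  smooth-coated: 80 × 1/4 = 20
χ² = Σ (O − E)² / E
  rough-coated: (45 − 60)² / 60 = 3.7500
  smooth-coated: (35 − 20)² / 20 = 11.2500
χ² = 3.7500 + 11.2500 = 15.000

15.000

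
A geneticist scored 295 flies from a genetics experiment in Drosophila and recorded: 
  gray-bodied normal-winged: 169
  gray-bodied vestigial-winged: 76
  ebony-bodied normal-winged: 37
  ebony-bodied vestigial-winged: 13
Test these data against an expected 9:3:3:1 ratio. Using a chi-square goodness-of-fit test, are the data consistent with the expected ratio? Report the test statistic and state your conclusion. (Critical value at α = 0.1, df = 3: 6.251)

15.460; not consistent

The 9:3:3:1 ratio has 16 parts, so with N = 295 the expected counts are:
  gray-bodied normal-winged: 295 × 9/16 = 165.9375
  gray-bodied vestigial-winged: 295 × 3/16 = 55.3125
  ebony-bodied normal-winged: 295 × 3/16 = 55.3125
  ebony-bodied vestigial-winged: 295 × 1/16 = 18.4375
χ² = Σ (O − E)² / E
  gray-bodied normal-winged: (169 − 165.9375)² / 165.9375 = 0.0565
  gray-bodied vestigial-winged: (76 − 55.3125)² / 55.3125 = 7.7374
  ebony-bodied normal-winged: (37 − 55.3125)² / 55.3125 = 6.0628
  ebony-bodied vestigial-winged: (13 − 18.4375)² / 18.4375 = 1.6036
χ² = 0.0565 + 7.7374 + 6.0628 + 1.6036 = 15.4603 ≈ 15.460
Degrees of freedom = 4 − 1 = 3; critical value at α = 0.1 is 6.251.
Since 15.460 > 6.251, we reject the null hypothesis — the data do not fit the 9:3:3:1 ratio.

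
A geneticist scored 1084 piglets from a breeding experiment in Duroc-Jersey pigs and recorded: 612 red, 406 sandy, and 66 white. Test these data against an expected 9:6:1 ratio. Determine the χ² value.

Total ratio parts = 16. Expected numbers out of 1084:
  red: 1084 × 9/16 = 609.75
  sandy: 1084 × 6/16 = 406.5
  white: 1084 × 1/16 = 67.75
χ² = Σ (O − E)² / E
  red: (612 − 609.75)² / 609.75 = 0.0083
  sandy: (406 − 406.5)² / 406.5 = 0.0006
  white: (66 − 67.75)² / 67.75 = 0.0452
χ² = 0.0083 + 0.0006 + 0.0452 = 0.0541 ≈ 0.054

0.054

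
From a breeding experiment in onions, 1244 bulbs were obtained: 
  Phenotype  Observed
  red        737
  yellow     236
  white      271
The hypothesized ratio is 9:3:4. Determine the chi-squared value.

7.160

Under the 9:3:4 hypothesis (Σ ratio = 16, N = 1244):
  red: 1244 × 9/16 = 699.75
  yellow: 1244 × 3/16 = 233.25
  white: 1244 × 4/16 = 311
χ² = Σ (O − E)² / E
  red: (737 − 699.75)² / 699.75 = 1.9829
  yellow: (236 − 233.25)² / 233.25 = 0.0324
  white: (271 − 311)² / 311 = 5.1447
χ² = 1.9829 + 0.0324 + 5.1447 = 7.160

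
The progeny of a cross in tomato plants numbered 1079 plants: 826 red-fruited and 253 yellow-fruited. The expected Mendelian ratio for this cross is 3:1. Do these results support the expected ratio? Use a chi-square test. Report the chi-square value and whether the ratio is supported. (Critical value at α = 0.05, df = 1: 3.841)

The 3:1 ratio has 4 parts, so with N = 1079 the expected counts are:
  red-fruited: 1079 × 3/4 = 809.25
  yellow-fruited: 1079 × 1/4 = 269.75
χ² = Σ (O − E)² / E
  red-fruited: (826 − 809.25)² / 809.25 = 0.3467
  yellow-fruited: (253 − 269.75)² / 269.75 = 1.0401
χ² = 0.3467 + 1.0401 = 1.3868 ≈ 1.387
Degrees of freedom = 2 − 1 = 1; critical value at α = 0.05 is 3.841.
Since 1.387 < 3.841, we fail to reject the null hypothesis — the data are consistent with the 3:1 ratio.

1.387; consistent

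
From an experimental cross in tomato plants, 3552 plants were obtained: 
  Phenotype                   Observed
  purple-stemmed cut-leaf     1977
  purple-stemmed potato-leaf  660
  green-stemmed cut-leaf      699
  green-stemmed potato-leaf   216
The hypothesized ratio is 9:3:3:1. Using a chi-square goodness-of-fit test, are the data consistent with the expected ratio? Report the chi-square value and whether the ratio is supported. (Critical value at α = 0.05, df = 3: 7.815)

Expected counts for N = 3552 under a 9:3:3:1 ratio (total parts = 16):
  purple-stemmed cut-leaf: 3552 × 9/16 = 1998
  purple-stemmed potato-leaf: 3552 × 3/16 = 666
  green-stemmed cut-leaf: 3552 × 3/16 = 666
  green-stemmed potato-leaf: 3552 × 1/16 = 222
χ² = Σ (O − E)² / E
  purple-stemmed cut-leaf: (1977 − 1998)² / 1998 = 0.2207
  purple-stemmed potato-leaf: (660 − 666)² / 666 = 0.0541
  green-stemmed cut-leaf: (699 − 666)² / 666 = 1.6351
  green-stemmed potato-leaf: (216 − 222)² / 222 = 0.1622
χ² = 0.2207 + 0.0541 + 1.6351 + 0.1622 = 2.0721 ≈ 2.072
Degrees of freedom = 4 − 1 = 3; critical value at α = 0.05 is 7.815.
Since 2.072 < 7.815, we fail to reject the null hypothesis — the data are consistent with the 9:3:3:1 ratio.

2.072; consistent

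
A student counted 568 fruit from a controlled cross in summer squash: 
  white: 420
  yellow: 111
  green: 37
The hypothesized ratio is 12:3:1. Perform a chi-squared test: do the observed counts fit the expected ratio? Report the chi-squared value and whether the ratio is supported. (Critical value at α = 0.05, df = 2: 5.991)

0.338; consistent

Expected counts for N = 568 under a 12:3:1 ratio (total parts = 16):
  white: 568 × 12/16 = 426
  yellow: 568 × 3/16 = 106.5
  green: 568 × 1/16 = 35.5
χ² = Σ (O − E)² / E
  white: (420 − 426)² / 426 = 0.0845
  yellow: (111 − 106.5)² / 106.5 = 0.1901
  green: (37 − 35.5)² / 35.5 = 0.0634
χ² = 0.0845 + 0.1901 + 0.0634 = 0.338
Degrees of freedom = 3 − 1 = 2; critical value at α = 0.05 is 5.991.
Since 0.338 < 5.991, we fail to reject the null hypothesis — the data are consistent with the 12:3:1 ratio.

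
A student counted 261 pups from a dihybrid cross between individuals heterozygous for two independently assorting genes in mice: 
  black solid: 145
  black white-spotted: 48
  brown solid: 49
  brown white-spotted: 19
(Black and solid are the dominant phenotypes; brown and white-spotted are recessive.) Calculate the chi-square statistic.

A dihybrid F₂ with independent assortment and complete dominance at both loci gives a 9:3:3:1 phenotypic ratio.
Total ratio parts = 16. Expected numbers out of 261:
  black solid: 261 × 9/16 = 146.8125
  black white-spotted: 261 × 3/16 = 48.9375
  brown solid: 261 × 3/16 = 48.9375
  brown white-spotted: 261 × 1/16 = 16.3125
χ² = Σ (O − E)² / E
  black solid: (145 − 146.8125)² / 146.8125 = 0.0224
  black white-spotted: (48 − 48.9375)² / 48.9375 = 0.0180
  brown solid: (49 − 48.9375)² / 48.9375 = 0.0001
  brown white-spotted: (19 − 16.3125)² / 16.3125 = 0.4428
χ² = 0.0224 + 0.0180 + 0.0001 + 0.4428 = 0.4833 ≈ 0.483

0.483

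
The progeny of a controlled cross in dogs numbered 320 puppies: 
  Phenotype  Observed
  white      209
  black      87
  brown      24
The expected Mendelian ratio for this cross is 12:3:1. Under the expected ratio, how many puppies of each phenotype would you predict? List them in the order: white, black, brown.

240, 60, 20

Total ratio parts = 16. Expected numbers out of 320:
  white: 320 × 12/16 = 240
  black: 320 × 3/16 = 60
  brown: 320 × 1/16 = 20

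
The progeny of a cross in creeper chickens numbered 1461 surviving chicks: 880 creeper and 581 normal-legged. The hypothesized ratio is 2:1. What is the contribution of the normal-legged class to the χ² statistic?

18.144

Expected counts for N = 1461 under a 2:1 ratio (total parts = 3):
  creeper: 1461 × 2/3 = 974
  normal-legged: 1461 × 1/3 = 487
Contribution of normal-legged: (581 − 487)² / 487 = 18.1437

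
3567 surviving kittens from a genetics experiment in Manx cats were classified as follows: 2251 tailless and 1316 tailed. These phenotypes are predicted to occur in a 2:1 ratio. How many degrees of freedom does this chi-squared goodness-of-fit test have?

A goodness-of-fit test with 2 phenotype classes has df = 2 − 1 = 1.

1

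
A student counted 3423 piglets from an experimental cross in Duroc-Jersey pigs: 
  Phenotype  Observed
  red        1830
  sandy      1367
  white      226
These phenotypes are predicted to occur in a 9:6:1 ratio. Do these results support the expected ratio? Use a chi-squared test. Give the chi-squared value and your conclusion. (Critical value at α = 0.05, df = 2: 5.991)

10.826; not consistent

Expected counts for N = 3423 under a 9:6:1 ratio (total parts = 16):
  red: 3423 × 9/16 = 1925.4375
  sandy: 3423 × 6/16 = 1283.625
  white: 3423 × 1/16 = 213.9375
χ² = Σ (O − E)² / E
  red: (1830 − 1925.4375)² / 1925.4375 = 4.7305
  sandy: (1367 − 1283.625)² / 1283.625 = 5.4154
  white: (226 − 213.9375)² / 213.9375 = 0.6801
χ² = 4.7305 + 5.4154 + 0.6801 = 10.826
Degrees of freedom = 3 − 1 = 2; critical value at α = 0.05 is 5.991.
Since 10.826 > 5.991, we reject the null hypothesis — the data do not fit the 9:6:1 ratio.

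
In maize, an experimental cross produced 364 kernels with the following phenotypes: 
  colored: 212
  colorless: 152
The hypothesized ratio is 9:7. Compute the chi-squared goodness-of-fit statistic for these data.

Under the 9:7 hypothesis (Σ ratio = 16, N = 364):
  colored: 364 × 9/16 = 204.75
  colorless: 364 × 7/16 = 159.25
χ² = Σ (O − E)² / E
  colored: (212 − 204.75)² / 204.75 = 0.2567
  colorless: (152 − 159.25)² / 159.25 = 0.3301
χ² = 0.2567 + 0.3301 = 0.5868 ≈ 0.587

0.587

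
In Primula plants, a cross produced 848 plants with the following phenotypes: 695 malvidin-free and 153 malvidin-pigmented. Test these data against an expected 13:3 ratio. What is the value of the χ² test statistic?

0.279

Total ratio parts = 16. Expected numbers out of 848:
  malvidin-free: 848 × 13/16 = 689
  malvidin-pigmented: 848 × 3/16 = 159
χ² = Σ (O − E)² / E
  malvidin-free: (695 − 689)² / 689 = 0.0522
  malvidin-pigmented: (153 − 159)² / 159 = 0.2264
χ² = 0.0522 + 0.2264 = 0.2786 ≈ 0.279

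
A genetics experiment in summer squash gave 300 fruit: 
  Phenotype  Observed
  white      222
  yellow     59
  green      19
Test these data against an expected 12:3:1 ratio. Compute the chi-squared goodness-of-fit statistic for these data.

0.178

Under the 12:3:1 hypothesis (Σ ratio = 16, N = 300):
  white: 300 × 12/16 = 225
  yellow: 300 × 3/16 = 56.25
  green: 300 × 1/16 = 18.75
χ² = Σ (O − E)² / E
  white: (222 − 225)² / 225 = 0.0400
  yellow: (59 − 56.25)² / 56.25 = 0.1344
  green: (19 − 18.75)² / 18.75 = 0.0033
χ² = 0.0400 + 0.1344 + 0.0033 = 0.1777 ≈ 0.178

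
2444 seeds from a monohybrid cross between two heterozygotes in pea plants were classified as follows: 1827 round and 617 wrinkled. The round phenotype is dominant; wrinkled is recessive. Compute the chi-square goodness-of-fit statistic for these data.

For a monohybrid cross between heterozygotes with complete dominance, the expected phenotypic ratio is 3:1.
Total ratio parts = 4. Expected numbers out of 2444:
  round: 2444 × 3/4 = 1833
  wrinkled: 2444 × 1/4 = 611
χ² = Σ (O − E)² / E
  round: (1827 − 1833)² / 1833 = 0.0196
  wrinkled: (617 − 611)² / 611 = 0.0589
χ² = 0.0196 + 0.0589 = 0.0785 ≈ 0.079

0.079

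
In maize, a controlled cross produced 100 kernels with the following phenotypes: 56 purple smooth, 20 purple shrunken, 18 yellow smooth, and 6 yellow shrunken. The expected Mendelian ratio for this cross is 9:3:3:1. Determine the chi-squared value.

The 9:3:3:1 ratio has 16 parts, so with N = 100 the expected counts are:
  purple smooth: 100 × 9/16 = 56.25
  purple shrunken: 100 × 3/16 = 18.75
  yellow smooth: 100 × 3/16 = 18.75
  yellow shrunken: 100 × 1/16 = 6.25
χ² = Σ (O − E)² / E
  purple smooth: (56 − 56.25)² / 56.25 = 0.0011
  purple shrunken: (20 − 18.75)² / 18.75 = 0.0833
  yellow smooth: (18 − 18.75)² / 18.75 = 0.0300
  yellow shrunken: (6 − 6.25)² / 6.25 = 0.0100
χ² = 0.0011 + 0.0833 + 0.0300 + 0.0100 = 0.1244 ≈ 0.124

0.124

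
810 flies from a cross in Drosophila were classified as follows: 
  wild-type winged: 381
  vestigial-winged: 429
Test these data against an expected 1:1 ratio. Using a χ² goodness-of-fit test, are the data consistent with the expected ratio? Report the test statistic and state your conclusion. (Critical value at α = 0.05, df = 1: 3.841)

Under the 1:1 hypothesis (Σ ratio = 2, N = 810):
  wild-type winged: 810 × 1/2 = 405
  vestigial-winged: 810 × 1/2 = 405
χ² = Σ (O − E)² / E
  wild-type winged: (381 − 405)² / 405 = 1.4222
  vestigial-winged: (429 − 405)² / 405 = 1.4222
χ² = 1.4222 + 1.4222 = 2.8444 ≈ 2.844
Degrees of freedom = 2 − 1 = 1; critical value at α = 0.05 is 3.841.
Since 2.844 < 3.841, we fail to reject the null hypothesis — the data are consistent with the 1:1 ratio.

2.844; consistent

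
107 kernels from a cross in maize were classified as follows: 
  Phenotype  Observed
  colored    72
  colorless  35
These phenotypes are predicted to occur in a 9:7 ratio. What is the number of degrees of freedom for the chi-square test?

1

A goodness-of-fit test with 2 phenotype classes has df = 2 − 1 = 1.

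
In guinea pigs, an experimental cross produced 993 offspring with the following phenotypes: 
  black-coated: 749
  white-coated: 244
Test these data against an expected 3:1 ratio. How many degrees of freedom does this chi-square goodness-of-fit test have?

1

A goodness-of-fit test with 2 phenotype classes has df = 2 − 1 = 1.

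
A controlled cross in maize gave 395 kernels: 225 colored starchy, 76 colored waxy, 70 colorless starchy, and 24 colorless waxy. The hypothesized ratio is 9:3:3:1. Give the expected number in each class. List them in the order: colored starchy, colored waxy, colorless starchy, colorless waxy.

The 9:3:3:1 ratio has 16 parts, so with N = 395 the expected counts are:
  colored starchy: 395 × 9/16 = 222.1875
  colored waxy: 395 × 3/16 = 74.0625
  colorless starchy: 395 × 3/16 = 74.0625
  colorless waxy: 395 × 1/16 = 24.6875

222.1875, 74.0625, 74.0625, 24.6875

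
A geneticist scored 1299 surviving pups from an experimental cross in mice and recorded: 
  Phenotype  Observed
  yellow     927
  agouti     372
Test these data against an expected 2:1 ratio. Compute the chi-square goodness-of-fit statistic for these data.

Under the 2:1 hypothesis (Σ ratio = 3, N = 1299):
  yellow: 1299 × 2/3 = 866
  agouti: 1299 × 1/3 = 433
χ² = Σ (O − E)² / E
  yellow: (927 − 866)² / 866 = 4.2968
  agouti: (372 − 433)² / 433 = 8.5935
χ² = 4.2968 + 8.5935 = 12.8903 ≈ 12.890

12.890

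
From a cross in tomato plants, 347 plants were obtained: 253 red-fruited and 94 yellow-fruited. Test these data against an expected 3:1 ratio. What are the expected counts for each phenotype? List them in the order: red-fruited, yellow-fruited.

260.25, 86.75

Total ratio parts = 4. Expected numbers out of 347:
  red-fruited: 347 × 3/4 = 260.25
  yellow-fruited: 347 × 1/4 = 86.75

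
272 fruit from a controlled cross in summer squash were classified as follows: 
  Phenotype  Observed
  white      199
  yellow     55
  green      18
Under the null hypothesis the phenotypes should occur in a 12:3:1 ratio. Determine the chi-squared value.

0.495

Under the 12:3:1 hypothesis (Σ ratio = 16, N = 272):
  white: 272 × 12/16 = 204
  yellow: 272 × 3/16 = 51
  green: 272 × 1/16 = 17
χ² = Σ (O − E)² / E
  white: (199 − 204)² / 204 = 0.1225
  yellow: (55 − 51)² / 51 = 0.3137
  green: (18 − 17)² / 17 = 0.0588
χ² = 0.1225 + 0.3137 + 0.0588 = 0.495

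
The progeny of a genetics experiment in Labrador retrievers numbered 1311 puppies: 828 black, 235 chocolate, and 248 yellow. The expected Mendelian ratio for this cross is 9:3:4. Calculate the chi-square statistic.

Under the 9:3:4 hypothesis (Σ ratio = 16, N = 1311):
  black: 1311 × 9/16 = 737.4375
  chocolate: 1311 × 3/16 = 245.8125
  yellow: 1311 × 4/16 = 327.75
χ² = Σ (O − E)² / E
  black: (828 − 737.4375)² / 737.4375 = 11.1217
  chocolate: (235 − 245.8125)² / 245.8125 = 0.4756
  yellow: (248 − 327.75)² / 327.75 = 19.4052
χ² = 11.1217 + 0.4756 + 19.4052 = 31.0025 ≈ 31.003

31.003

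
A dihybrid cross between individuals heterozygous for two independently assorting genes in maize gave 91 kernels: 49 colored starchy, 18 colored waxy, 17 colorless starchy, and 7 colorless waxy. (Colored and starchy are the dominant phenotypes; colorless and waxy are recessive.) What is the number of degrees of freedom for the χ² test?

3

A dihybrid F₂ with independent assortment and complete dominance at both loci gives a 9:3:3:1 phenotypic ratio.
A goodness-of-fit test with 4 phenotype classes has df = 4 − 1 = 3.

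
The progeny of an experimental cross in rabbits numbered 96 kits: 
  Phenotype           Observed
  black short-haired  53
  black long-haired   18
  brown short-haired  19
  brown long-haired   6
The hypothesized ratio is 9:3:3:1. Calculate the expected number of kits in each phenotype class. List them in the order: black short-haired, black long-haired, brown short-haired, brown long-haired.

54, 18, 18, 6

Expected counts for N = 96 under a 9:3:3:1 ratio (total parts = 16):
  black short-haired: 96 × 9/16 = 54
  black long-haired: 96 × 3/16 = 18
  brown short-haired: 96 × 3/16 = 18
  brown long-haired: 96 × 1/16 = 6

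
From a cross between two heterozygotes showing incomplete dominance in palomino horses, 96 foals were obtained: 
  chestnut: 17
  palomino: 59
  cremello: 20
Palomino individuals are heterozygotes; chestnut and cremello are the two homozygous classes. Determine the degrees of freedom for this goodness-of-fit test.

2

With incomplete dominance, a heterozygote × heterozygote cross gives a 1:2:1 phenotypic ratio.
A goodness-of-fit test with 3 phenotype classes has df = 3 − 1 = 2.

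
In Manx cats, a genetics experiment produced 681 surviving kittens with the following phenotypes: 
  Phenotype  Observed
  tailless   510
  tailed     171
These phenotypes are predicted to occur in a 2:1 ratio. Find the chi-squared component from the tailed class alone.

Expected counts for N = 681 under a 2:1 ratio (total parts = 3):
  tailless: 681 × 2/3 = 454
  tailed: 681 × 1/3 = 227
Contribution of tailed: (171 − 227)² / 227 = 13.8150

13.815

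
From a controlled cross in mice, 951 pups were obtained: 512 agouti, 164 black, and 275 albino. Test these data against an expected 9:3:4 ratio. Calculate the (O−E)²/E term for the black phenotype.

Expected counts for N = 951 under a 9:3:4 ratio (total parts = 16):
  agouti: 951 × 9/16 = 534.9375
  black: 951 × 3/16 = 178.3125
  albino: 951 × 4/16 = 237.75
Contribution of black: (164 − 178.3125)² / 178.3125 = 1.1488

1.149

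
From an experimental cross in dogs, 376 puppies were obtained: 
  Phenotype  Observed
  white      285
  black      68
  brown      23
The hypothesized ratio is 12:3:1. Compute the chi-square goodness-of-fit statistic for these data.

The 12:3:1 ratio has 16 parts, so with N = 376 the expected counts are:
  white: 376 × 12/16 = 282
  black: 376 × 3/16 = 70.5
  brown: 376 × 1/16 = 23.5
χ² = Σ (O − E)² / E
  white: (285 − 282)² / 282 = 0.0319
  black: (68 − 70.5)² / 70.5 = 0.0887
  brown: (23 − 23.5)² / 23.5 = 0.0106
χ² = 0.0319 + 0.0887 + 0.0106 = 0.1312 ≈ 0.131

0.131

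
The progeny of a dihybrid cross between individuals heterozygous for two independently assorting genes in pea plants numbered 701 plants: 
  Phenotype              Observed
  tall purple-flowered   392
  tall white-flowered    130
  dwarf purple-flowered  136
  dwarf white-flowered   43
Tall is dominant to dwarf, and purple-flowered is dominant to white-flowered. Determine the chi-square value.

0.203

A dihybrid F₂ with independent assortment and complete dominance at both loci gives a 9:3:3:1 phenotypic ratio.
Total ratio parts = 16. Expected numbers out of 701:
  tall purple-flowered: 701 × 9/16 = 394.3125
  tall white-flowered: 701 × 3/16 = 131.4375
  dwarf purple-flowered: 701 × 3/16 = 131.4375
  dwarf white-flowered: 701 × 1/16 = 43.8125
χ² = Σ (O − E)² / E
  tall purple-flowered: (392 − 394.3125)² / 394.3125 = 0.0136
  tall white-flowered: (130 − 131.4375)² / 131.4375 = 0.0157
  dwarf purple-flowered: (136 − 131.4375)² / 131.4375 = 0.1584
  dwarf white-flowered: (43 − 43.8125)² / 43.8125 = 0.0151
χ² = 0.0136 + 0.0157 + 0.1584 + 0.0151 = 0.2028 ≈ 0.203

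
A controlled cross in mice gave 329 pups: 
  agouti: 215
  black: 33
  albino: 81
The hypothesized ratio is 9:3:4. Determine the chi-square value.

Under the 9:3:4 hypothesis (Σ ratio = 16, N = 329):
  agouti: 329 × 9/16 = 185.0625
  black: 329 × 3/16 = 61.6875
  albino: 329 × 4/16 = 82.25
χ² = Σ (O − E)² / E
  agouti: (215 − 185.0625)² / 185.0625 = 4.8430
  black: (33 − 61.6875)² / 61.6875 = 13.3410
  albino: (81 − 82.25)² / 82.25 = 0.0190
χ² = 4.8430 + 13.3410 + 0.0190 = 18.203

18.203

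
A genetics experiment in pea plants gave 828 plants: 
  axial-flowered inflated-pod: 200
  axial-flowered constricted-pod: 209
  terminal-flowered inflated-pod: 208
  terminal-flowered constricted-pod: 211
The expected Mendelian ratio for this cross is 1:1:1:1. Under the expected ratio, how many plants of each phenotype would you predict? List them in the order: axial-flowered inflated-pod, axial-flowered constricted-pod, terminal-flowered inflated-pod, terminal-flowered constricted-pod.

Expected counts for N = 828 under a 1:1:1:1 ratio (total parts = 4):
  axial-flowered inflated-pod: 828 × 1/4 = 207
  axial-flowered constricted-pod: 828 × 1/4 = 207
  terminal-flowered inflated-pod: 828 × 1/4 = 207
  terminal-flowered constricted-pod: 828 × 1/4 = 207

207, 207, 207, 207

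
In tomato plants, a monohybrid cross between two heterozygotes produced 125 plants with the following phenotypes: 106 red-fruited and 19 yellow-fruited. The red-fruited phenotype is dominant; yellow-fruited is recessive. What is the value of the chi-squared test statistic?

For a monohybrid cross between heterozygotes with complete dominance, the expected phenotypic ratio is 3:1.
The 3:1 ratio has 4 parts, so with N = 125 the expected counts are:
  red-fruited: 125 × 3/4 = 93.75
  yellow-fruited: 125 × 1/4 = 31.25
χ² = Σ (O − E)² / E
  red-fruited: (106 − 93.75)² / 93.75 = 1.6007
  yellow-fruited: (19 − 31.25)² / 31.25 = 4.8020
χ² = 1.6007 + 4.8020 = 6.4027 ≈ 6.403

6.403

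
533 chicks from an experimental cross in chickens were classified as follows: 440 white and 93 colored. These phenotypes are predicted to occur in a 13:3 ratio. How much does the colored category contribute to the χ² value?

Expected counts for N = 533 under a 13:3 ratio (total parts = 16):
  white: 533 × 13/16 = 433.0625
  colored: 533 × 3/16 = 99.9375
Contribution of colored: (93 − 99.9375)² / 99.9375 = 0.4816

0.482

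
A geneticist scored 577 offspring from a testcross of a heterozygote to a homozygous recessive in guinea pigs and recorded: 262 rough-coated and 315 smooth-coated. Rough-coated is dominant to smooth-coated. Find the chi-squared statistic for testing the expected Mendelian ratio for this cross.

4.868

A testcross of a heterozygote (Aa × aa) gives a 1:1 phenotypic ratio.
The 1:1 ratio has 2 parts, so with N = 577 the expected counts are:
  rough-coated: 577 × 1/2 = 288.5
  smooth-coated: 577 × 1/2 = 288.5
χ² = Σ (O − E)² / E
  rough-coated: (262 − 288.5)² / 288.5 = 2.4341
  smooth-coated: (315 − 288.5)² / 288.5 = 2.4341
χ² = 2.4341 + 2.4341 = 4.8682 ≈ 4.868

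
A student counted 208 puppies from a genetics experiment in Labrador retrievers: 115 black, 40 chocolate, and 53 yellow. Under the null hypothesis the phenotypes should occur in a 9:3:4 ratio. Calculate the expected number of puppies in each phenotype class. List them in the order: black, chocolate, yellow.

117, 39, 52

The 9:3:4 ratio has 16 parts, so with N = 208 the expected counts are:
  black: 208 × 9/16 = 117
  chocolate: 208 × 3/16 = 39
  yellow: 208 × 4/16 = 52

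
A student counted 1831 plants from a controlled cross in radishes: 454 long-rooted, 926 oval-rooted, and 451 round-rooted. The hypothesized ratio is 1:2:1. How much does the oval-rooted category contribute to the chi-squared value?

The 1:2:1 ratio has 4 parts, so with N = 1831 the expected counts are:
  long-rooted: 1831 × 1/4 = 457.75
  oval-rooted: 1831 × 2/4 = 915.5
  round-rooted: 1831 × 1/4 = 457.75
Contribution of oval-rooted: (926 − 915.5)² / 915.5 = 0.1204

0.120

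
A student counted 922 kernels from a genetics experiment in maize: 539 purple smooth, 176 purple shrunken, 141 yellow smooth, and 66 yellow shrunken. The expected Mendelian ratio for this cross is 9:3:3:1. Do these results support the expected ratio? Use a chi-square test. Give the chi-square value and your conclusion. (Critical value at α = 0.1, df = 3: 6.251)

7.951; not consistent

Under the 9:3:3:1 hypothesis (Σ ratio = 16, N = 922):
  purple smooth: 922 × 9/16 = 518.625
  purple shrunken: 922 × 3/16 = 172.875
  yellow smooth: 922 × 3/16 = 172.875
  yellow shrunken: 922 × 1/16 = 57.625
χ² = Σ (O − E)² / E
  purple smooth: (539 − 518.625)² / 518.625 = 0.8005
  purple shrunken: (176 − 172.875)² / 172.875 = 0.0565
  yellow smooth: (141 − 172.875)² / 172.875 = 5.8772
  yellow shrunken: (66 − 57.625)² / 57.625 = 1.2172
χ² = 0.8005 + 0.0565 + 5.8772 + 1.2172 = 7.9514 ≈ 7.951
Degrees of freedom = 4 − 1 = 3; critical value at α = 0.1 is 6.251.
Since 7.951 > 6.251, we reject the null hypothesis — the data do not fit the 9:3:3:1 ratio.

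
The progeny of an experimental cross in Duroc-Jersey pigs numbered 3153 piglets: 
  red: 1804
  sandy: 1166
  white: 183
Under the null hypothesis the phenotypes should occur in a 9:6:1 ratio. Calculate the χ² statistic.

The 9:6:1 ratio has 16 parts, so with N = 3153 the expected counts are:
  red: 3153 × 9/16 = 1773.5625
  sandy: 3153 × 6/16 = 1182.375
  white: 3153 × 1/16 = 197.0625
χ² = Σ (O − E)² / E
  red: (1804 − 1773.5625)² / 1773.5625 = 0.5224
  sandy: (1166 − 1182.375)² / 1182.375 = 0.2268
  white: (183 − 197.0625)² / 197.0625 = 1.0035
χ² = 0.5224 + 0.2268 + 1.0035 = 1.7527 ≈ 1.753

1.753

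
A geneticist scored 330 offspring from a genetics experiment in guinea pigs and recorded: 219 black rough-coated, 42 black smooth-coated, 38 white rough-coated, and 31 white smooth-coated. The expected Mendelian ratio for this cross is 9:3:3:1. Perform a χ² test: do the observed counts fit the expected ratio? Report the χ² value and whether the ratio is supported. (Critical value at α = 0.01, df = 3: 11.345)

26.816; not consistent

Expected counts for N = 330 under a 9:3:3:1 ratio (total parts = 16):
  black rough-coated: 330 × 9/16 = 185.625
  black smooth-coated: 330 × 3/16 = 61.875
  white rough-coated: 330 × 3/16 = 61.875
  white smooth-coated: 330 × 1/16 = 20.625
χ² = Σ (O − E)² / E
  black rough-coated: (219 − 185.625)² / 185.625 = 6.0008
  black smooth-coated: (42 − 61.875)² / 61.875 = 6.3841
  white rough-coated: (38 − 61.875)² / 61.875 = 9.2124
  white smooth-coated: (31 − 20.625)² / 20.625 = 5.2189
χ² = 6.0008 + 6.3841 + 9.2124 + 5.2189 = 26.8162 ≈ 26.816
Degrees of freedom = 4 − 1 = 3; critical value at α = 0.01 is 11.345.
Since 26.816 > 11.345, we reject the null hypothesis — the data do not fit the 9:3:3:1 ratio.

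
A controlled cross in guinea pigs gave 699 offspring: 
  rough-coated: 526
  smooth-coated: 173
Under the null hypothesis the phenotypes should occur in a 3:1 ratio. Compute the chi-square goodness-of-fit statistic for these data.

The 3:1 ratio has 4 parts, so with N = 699 the expected counts are:
  rough-coated: 699 × 3/4 = 524.25
  smooth-coated: 699 × 1/4 = 174.75
χ² = Σ (O − E)² / E
  rough-coated: (526 − 524.25)² / 524.25 = 0.0058
  smooth-coated: (173 − 174.75)² / 174.75 = 0.0175
χ² = 0.0058 + 0.0175 = 0.0233 ≈ 0.023

0.023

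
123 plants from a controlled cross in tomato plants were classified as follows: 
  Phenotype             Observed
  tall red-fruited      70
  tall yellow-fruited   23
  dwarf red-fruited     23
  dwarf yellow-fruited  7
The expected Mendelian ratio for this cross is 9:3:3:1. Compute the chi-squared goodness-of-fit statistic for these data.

Total ratio parts = 16. Expected numbers out of 123:
  tall red-fruited: 123 × 9/16 = 69.1875
  tall yellow-fruited: 123 × 3/16 = 23.0625
  dwarf red-fruited: 123 × 3/16 = 23.0625
  dwarf yellow-fruited: 123 × 1/16 = 7.6875
χ² = Σ (O − E)² / E
  tall red-fruited: (70 − 69.1875)² / 69.1875 = 0.0095
  tall yellow-fruited: (23 − 23.0625)² / 23.0625 = 0.0002
  dwarf red-fruited: (23 − 23.0625)² / 23.0625 = 0.0002
  dwarf yellow-fruited: (7 − 7.6875)² / 7.6875 = 0.0615
χ² = 0.0095 + 0.0002 + 0.0002 + 0.0615 = 0.0714 ≈ 0.071

0.071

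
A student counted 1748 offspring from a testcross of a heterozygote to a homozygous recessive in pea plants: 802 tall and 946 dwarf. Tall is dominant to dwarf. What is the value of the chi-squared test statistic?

A testcross of a heterozygote (Aa × aa) gives a 1:1 phenotypic ratio.
Expected counts for N = 1748 under a 1:1 ratio (total parts = 2):
  tall: 1748 × 1/2 = 874
  dwarf: 1748 × 1/2 = 874
χ² = Σ (O − E)² / E
  tall: (802 − 874)² / 874 = 5.9314
  dwarf: (946 − 874)² / 874 = 5.9314
χ² = 5.9314 + 5.9314 = 11.8628 ≈ 11.863

11.863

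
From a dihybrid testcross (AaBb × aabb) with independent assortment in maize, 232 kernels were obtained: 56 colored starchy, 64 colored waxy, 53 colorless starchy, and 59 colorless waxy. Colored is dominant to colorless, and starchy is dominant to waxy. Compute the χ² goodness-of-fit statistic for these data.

1.138

A dihybrid testcross with independent assortment gives a 1:1:1:1 ratio.
Under the 1:1:1:1 hypothesis (Σ ratio = 4, N = 232):
  colored starchy: 232 × 1/4 = 58
  colored waxy: 232 × 1/4 = 58
  colorless starchy: 232 × 1/4 = 58
  colorless waxy: 232 × 1/4 = 58
χ² = Σ (O − E)² / E
  colored starchy: (56 − 58)² / 58 = 0.0690
  colored waxy: (64 − 58)² / 58 = 0.6207
  colorless starchy: (53 − 58)² / 58 = 0.4310
  colorless waxy: (59 − 58)² / 58 = 0.0172
χ² = 0.0690 + 0.6207 + 0.4310 + 0.0172 = 1.1379 ≈ 1.138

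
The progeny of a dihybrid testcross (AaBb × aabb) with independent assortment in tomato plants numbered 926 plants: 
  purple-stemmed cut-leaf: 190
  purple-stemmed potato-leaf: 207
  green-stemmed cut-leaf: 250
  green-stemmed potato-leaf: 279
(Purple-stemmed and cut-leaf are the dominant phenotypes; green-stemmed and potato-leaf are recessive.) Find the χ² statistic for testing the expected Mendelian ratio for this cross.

21.257

A dihybrid testcross with independent assortment gives a 1:1:1:1 ratio.
Total ratio parts = 4. Expected numbers out of 926:
  purple-stemmed cut-leaf: 926 × 1/4 = 231.5
  purple-stemmed potato-leaf: 926 × 1/4 = 231.5
  green-stemmed cut-leaf: 926 × 1/4 = 231.5
  green-stemmed potato-leaf: 926 × 1/4 = 231.5
χ² = Σ (O − E)² / E
  purple-stemmed cut-leaf: (190 − 231.5)² / 231.5 = 7.4395
  purple-stemmed potato-leaf: (207 − 231.5)² / 231.5 = 2.5929
  green-stemmed cut-leaf: (250 − 231.5)² / 231.5 = 1.4784
  green-stemmed potato-leaf: (279 − 231.5)² / 231.5 = 9.7462
χ² = 7.4395 + 2.5929 + 1.4784 + 9.7462 = 21.257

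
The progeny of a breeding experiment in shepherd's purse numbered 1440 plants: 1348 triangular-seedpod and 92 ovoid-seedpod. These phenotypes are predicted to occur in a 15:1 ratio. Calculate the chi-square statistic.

0.047

Expected counts for N = 1440 under a 15:1 ratio (total parts = 16):
  triangular-seedpod: 1440 × 15/16 = 1350
  ovoid-seedpod: 1440 × 1/16 = 90
χ² = Σ (O − E)² / E
  triangular-seedpod: (1348 − 1350)² / 1350 = 0.0030
  ovoid-seedpod: (92 − 90)² / 90 = 0.0444
χ² = 0.0030 + 0.0444 = 0.0474 ≈ 0.047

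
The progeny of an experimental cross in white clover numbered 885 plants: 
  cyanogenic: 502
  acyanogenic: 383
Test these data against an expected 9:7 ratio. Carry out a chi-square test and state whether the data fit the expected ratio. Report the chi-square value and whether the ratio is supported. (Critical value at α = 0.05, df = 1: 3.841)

0.081; consistent

Total ratio parts = 16. Expected numbers out of 885:
  cyanogenic: 885 × 9/16 = 497.8125
  acyanogenic: 885 × 7/16 = 387.1875
χ² = Σ (O − E)² / E
  cyanogenic: (502 − 497.8125)² / 497.8125 = 0.0352
  acyanogenic: (383 − 387.1875)² / 387.1875 = 0.0453
χ² = 0.0352 + 0.0453 = 0.0805 ≈ 0.081
Degrees of freedom = 2 − 1 = 1; critical value at α = 0.05 is 3.841.
Since 0.081 < 3.841, we fail to reject the null hypothesis — the data are consistent with the 9:7 ratio.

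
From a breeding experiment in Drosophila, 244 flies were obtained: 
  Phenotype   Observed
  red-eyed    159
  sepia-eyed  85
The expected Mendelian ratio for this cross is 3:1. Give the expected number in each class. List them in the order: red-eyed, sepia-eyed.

183, 61

Total ratio parts = 4. Expected numbers out of 244:
  red-eyed: 244 × 3/4 = 183
  sepia-eyed: 244 × 1/4 = 61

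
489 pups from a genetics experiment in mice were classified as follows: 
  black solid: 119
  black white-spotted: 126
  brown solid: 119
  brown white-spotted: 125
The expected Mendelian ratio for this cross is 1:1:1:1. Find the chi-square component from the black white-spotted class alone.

0.115

Under the 1:1:1:1 hypothesis (Σ ratio = 4, N = 489):
  black solid: 489 × 1/4 = 122.25
  black white-spotted: 489 × 1/4 = 122.25
  brown solid: 489 × 1/4 = 122.25
  brown white-spotted: 489 × 1/4 = 122.25
Contribution of black white-spotted: (126 − 122.25)² / 122.25 = 0.1150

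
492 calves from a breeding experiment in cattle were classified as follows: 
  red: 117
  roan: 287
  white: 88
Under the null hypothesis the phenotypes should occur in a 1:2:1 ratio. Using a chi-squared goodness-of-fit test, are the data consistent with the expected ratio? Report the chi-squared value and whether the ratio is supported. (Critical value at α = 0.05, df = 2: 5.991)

Expected counts for N = 492 under a 1:2:1 ratio (total parts = 4):
  red: 492 × 1/4 = 123
  roan: 492 × 2/4 = 246
  white: 492 × 1/4 = 123
χ² = Σ (O − E)² / E
  red: (117 − 123)² / 123 = 0.2927
  roan: (287 − 246)² / 246 = 6.8333
  white: (88 − 123)² / 123 = 9.9593
χ² = 0.2927 + 6.8333 + 9.9593 = 17.0853 ≈ 17.085
Degrees of freedom = 3 − 1 = 2; critical value at α = 0.05 is 5.991.
Since 17.085 > 5.991, we reject the null hypothesis — the data do not fit the 1:2:1 ratio.

17.085; not consistent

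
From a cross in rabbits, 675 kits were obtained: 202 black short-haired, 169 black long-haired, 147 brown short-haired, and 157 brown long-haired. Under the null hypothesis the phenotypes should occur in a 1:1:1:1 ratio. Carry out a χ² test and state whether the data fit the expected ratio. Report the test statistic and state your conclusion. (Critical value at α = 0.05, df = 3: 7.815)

10.173; not consistent

Expected counts for N = 675 under a 1:1:1:1 ratio (total parts = 4):
  black short-haired: 675 × 1/4 = 168.75
  black long-haired: 675 × 1/4 = 168.75
  brown short-haired: 675 × 1/4 = 168.75
  brown long-haired: 675 × 1/4 = 168.75
χ² = Σ (O − E)² / E
  black short-haired: (202 − 168.75)² / 168.75 = 6.5515
  black long-haired: (169 − 168.75)² / 168.75 = 0.0004
  brown short-haired: (147 − 168.75)² / 168.75 = 2.8033
  brown long-haired: (157 − 168.75)² / 168.75 = 0.8181
χ² = 6.5515 + 0.0004 + 2.8033 + 0.8181 = 10.1733 ≈ 10.173
Degrees of freedom = 4 − 1 = 3; critical value at α = 0.05 is 7.815.
Since 10.173 > 7.815, we reject the null hypothesis — the data do not fit the 1:1:1:1 ratio.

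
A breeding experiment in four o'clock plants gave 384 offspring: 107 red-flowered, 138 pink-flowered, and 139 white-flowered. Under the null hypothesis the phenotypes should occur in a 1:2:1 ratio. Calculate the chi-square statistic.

Expected counts for N = 384 under a 1:2:1 ratio (total parts = 4):
  red-flowered: 384 × 1/4 = 96
  pink-flowered: 384 × 2/4 = 192
  white-flowered: 384 × 1/4 = 96
χ² = Σ (O − E)² / E
  red-flowered: (107 − 96)² / 96 = 1.2604
  pink-flowered: (138 − 192)² / 192 = 15.1875
  white-flowered: (139 − 96)² / 96 = 19.2604
χ² = 1.2604 + 15.1875 + 19.2604 = 35.7083 ≈ 35.708

35.708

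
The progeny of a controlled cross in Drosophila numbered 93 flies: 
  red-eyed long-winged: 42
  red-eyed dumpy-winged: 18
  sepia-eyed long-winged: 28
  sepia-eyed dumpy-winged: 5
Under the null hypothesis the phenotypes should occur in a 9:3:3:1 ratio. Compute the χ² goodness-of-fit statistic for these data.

The 9:3:3:1 ratio has 16 parts, so with N = 93 the expected counts are:
  red-eyed long-winged: 93 × 9/16 = 52.3125
  red-eyed dumpy-winged: 93 × 3/16 = 17.4375
  sepia-eyed long-winged: 93 × 3/16 = 17.4375
  sepia-eyed dumpy-winged: 93 × 1/16 = 5.8125
χ² = Σ (O − E)² / E
  red-eyed long-winged: (42 − 52.3125)² / 52.3125 = 2.0329
  red-eyed dumpy-winged: (18 − 17.4375)² / 17.4375 = 0.0181
  sepia-eyed long-winged: (28 − 17.4375)² / 17.4375 = 6.3981
  sepia-eyed dumpy-winged: (5 − 5.8125)² / 5.8125 = 0.1136
χ² = 2.0329 + 0.0181 + 6.3981 + 0.1136 = 8.5627 ≈ 8.563

8.563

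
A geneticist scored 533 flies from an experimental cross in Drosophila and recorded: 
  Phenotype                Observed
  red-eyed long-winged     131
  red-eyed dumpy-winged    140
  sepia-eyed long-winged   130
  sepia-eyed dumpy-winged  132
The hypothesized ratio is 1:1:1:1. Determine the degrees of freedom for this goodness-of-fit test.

A goodness-of-fit test with 4 phenotype classes has df = 4 − 1 = 3.

3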